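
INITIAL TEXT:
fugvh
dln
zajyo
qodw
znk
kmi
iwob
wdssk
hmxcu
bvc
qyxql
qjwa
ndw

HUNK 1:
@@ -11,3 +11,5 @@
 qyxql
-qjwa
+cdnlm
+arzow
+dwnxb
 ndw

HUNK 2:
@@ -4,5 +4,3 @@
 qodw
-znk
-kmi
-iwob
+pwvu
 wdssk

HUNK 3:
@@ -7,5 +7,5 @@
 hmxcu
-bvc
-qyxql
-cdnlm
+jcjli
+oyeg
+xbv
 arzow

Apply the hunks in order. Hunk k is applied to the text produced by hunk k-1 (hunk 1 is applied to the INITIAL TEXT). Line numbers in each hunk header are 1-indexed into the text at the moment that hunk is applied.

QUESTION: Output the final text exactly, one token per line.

Hunk 1: at line 11 remove [qjwa] add [cdnlm,arzow,dwnxb] -> 15 lines: fugvh dln zajyo qodw znk kmi iwob wdssk hmxcu bvc qyxql cdnlm arzow dwnxb ndw
Hunk 2: at line 4 remove [znk,kmi,iwob] add [pwvu] -> 13 lines: fugvh dln zajyo qodw pwvu wdssk hmxcu bvc qyxql cdnlm arzow dwnxb ndw
Hunk 3: at line 7 remove [bvc,qyxql,cdnlm] add [jcjli,oyeg,xbv] -> 13 lines: fugvh dln zajyo qodw pwvu wdssk hmxcu jcjli oyeg xbv arzow dwnxb ndw

Answer: fugvh
dln
zajyo
qodw
pwvu
wdssk
hmxcu
jcjli
oyeg
xbv
arzow
dwnxb
ndw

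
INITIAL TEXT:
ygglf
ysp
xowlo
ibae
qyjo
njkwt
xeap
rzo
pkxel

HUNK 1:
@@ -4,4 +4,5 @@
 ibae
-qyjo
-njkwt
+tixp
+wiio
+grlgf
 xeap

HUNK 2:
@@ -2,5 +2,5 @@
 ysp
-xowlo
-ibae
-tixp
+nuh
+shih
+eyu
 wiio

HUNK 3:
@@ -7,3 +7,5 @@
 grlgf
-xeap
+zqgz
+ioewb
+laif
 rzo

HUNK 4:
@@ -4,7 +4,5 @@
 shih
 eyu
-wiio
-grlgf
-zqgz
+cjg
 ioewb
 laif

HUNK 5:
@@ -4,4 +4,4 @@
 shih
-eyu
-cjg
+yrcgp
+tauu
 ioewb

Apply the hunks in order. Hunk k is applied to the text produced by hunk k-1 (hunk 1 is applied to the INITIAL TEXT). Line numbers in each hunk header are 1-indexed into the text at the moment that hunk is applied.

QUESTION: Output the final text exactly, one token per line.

Answer: ygglf
ysp
nuh
shih
yrcgp
tauu
ioewb
laif
rzo
pkxel

Derivation:
Hunk 1: at line 4 remove [qyjo,njkwt] add [tixp,wiio,grlgf] -> 10 lines: ygglf ysp xowlo ibae tixp wiio grlgf xeap rzo pkxel
Hunk 2: at line 2 remove [xowlo,ibae,tixp] add [nuh,shih,eyu] -> 10 lines: ygglf ysp nuh shih eyu wiio grlgf xeap rzo pkxel
Hunk 3: at line 7 remove [xeap] add [zqgz,ioewb,laif] -> 12 lines: ygglf ysp nuh shih eyu wiio grlgf zqgz ioewb laif rzo pkxel
Hunk 4: at line 4 remove [wiio,grlgf,zqgz] add [cjg] -> 10 lines: ygglf ysp nuh shih eyu cjg ioewb laif rzo pkxel
Hunk 5: at line 4 remove [eyu,cjg] add [yrcgp,tauu] -> 10 lines: ygglf ysp nuh shih yrcgp tauu ioewb laif rzo pkxel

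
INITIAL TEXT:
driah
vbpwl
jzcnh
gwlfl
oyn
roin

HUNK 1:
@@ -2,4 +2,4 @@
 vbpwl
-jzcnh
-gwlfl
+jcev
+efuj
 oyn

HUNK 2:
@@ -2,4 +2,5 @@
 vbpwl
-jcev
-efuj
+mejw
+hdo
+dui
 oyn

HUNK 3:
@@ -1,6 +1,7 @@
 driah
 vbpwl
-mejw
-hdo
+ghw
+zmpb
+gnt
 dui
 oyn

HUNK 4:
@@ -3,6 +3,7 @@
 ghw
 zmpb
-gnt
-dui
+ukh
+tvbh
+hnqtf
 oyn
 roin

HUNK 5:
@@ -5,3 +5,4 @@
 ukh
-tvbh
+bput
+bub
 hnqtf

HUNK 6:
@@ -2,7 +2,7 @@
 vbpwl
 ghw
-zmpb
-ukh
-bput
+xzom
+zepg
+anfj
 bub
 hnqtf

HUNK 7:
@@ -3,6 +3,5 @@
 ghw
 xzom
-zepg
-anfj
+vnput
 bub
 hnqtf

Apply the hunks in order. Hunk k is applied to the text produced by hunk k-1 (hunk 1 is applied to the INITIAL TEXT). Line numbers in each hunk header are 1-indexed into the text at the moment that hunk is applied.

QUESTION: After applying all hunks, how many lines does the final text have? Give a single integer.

Answer: 9

Derivation:
Hunk 1: at line 2 remove [jzcnh,gwlfl] add [jcev,efuj] -> 6 lines: driah vbpwl jcev efuj oyn roin
Hunk 2: at line 2 remove [jcev,efuj] add [mejw,hdo,dui] -> 7 lines: driah vbpwl mejw hdo dui oyn roin
Hunk 3: at line 1 remove [mejw,hdo] add [ghw,zmpb,gnt] -> 8 lines: driah vbpwl ghw zmpb gnt dui oyn roin
Hunk 4: at line 3 remove [gnt,dui] add [ukh,tvbh,hnqtf] -> 9 lines: driah vbpwl ghw zmpb ukh tvbh hnqtf oyn roin
Hunk 5: at line 5 remove [tvbh] add [bput,bub] -> 10 lines: driah vbpwl ghw zmpb ukh bput bub hnqtf oyn roin
Hunk 6: at line 2 remove [zmpb,ukh,bput] add [xzom,zepg,anfj] -> 10 lines: driah vbpwl ghw xzom zepg anfj bub hnqtf oyn roin
Hunk 7: at line 3 remove [zepg,anfj] add [vnput] -> 9 lines: driah vbpwl ghw xzom vnput bub hnqtf oyn roin
Final line count: 9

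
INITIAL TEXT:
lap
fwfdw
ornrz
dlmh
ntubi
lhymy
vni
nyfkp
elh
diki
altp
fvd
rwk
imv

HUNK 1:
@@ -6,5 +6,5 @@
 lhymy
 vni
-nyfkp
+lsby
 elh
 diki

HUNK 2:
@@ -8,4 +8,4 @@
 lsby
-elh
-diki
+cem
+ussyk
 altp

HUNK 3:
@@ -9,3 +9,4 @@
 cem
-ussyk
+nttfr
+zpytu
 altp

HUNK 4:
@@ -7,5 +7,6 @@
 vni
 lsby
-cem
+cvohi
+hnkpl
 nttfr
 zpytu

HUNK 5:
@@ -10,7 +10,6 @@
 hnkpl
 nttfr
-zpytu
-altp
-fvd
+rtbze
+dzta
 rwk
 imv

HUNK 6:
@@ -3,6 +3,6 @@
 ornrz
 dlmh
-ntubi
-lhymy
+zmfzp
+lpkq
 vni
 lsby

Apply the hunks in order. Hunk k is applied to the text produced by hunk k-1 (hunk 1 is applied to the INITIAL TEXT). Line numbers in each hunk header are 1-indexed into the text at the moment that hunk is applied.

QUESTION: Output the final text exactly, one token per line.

Hunk 1: at line 6 remove [nyfkp] add [lsby] -> 14 lines: lap fwfdw ornrz dlmh ntubi lhymy vni lsby elh diki altp fvd rwk imv
Hunk 2: at line 8 remove [elh,diki] add [cem,ussyk] -> 14 lines: lap fwfdw ornrz dlmh ntubi lhymy vni lsby cem ussyk altp fvd rwk imv
Hunk 3: at line 9 remove [ussyk] add [nttfr,zpytu] -> 15 lines: lap fwfdw ornrz dlmh ntubi lhymy vni lsby cem nttfr zpytu altp fvd rwk imv
Hunk 4: at line 7 remove [cem] add [cvohi,hnkpl] -> 16 lines: lap fwfdw ornrz dlmh ntubi lhymy vni lsby cvohi hnkpl nttfr zpytu altp fvd rwk imv
Hunk 5: at line 10 remove [zpytu,altp,fvd] add [rtbze,dzta] -> 15 lines: lap fwfdw ornrz dlmh ntubi lhymy vni lsby cvohi hnkpl nttfr rtbze dzta rwk imv
Hunk 6: at line 3 remove [ntubi,lhymy] add [zmfzp,lpkq] -> 15 lines: lap fwfdw ornrz dlmh zmfzp lpkq vni lsby cvohi hnkpl nttfr rtbze dzta rwk imv

Answer: lap
fwfdw
ornrz
dlmh
zmfzp
lpkq
vni
lsby
cvohi
hnkpl
nttfr
rtbze
dzta
rwk
imv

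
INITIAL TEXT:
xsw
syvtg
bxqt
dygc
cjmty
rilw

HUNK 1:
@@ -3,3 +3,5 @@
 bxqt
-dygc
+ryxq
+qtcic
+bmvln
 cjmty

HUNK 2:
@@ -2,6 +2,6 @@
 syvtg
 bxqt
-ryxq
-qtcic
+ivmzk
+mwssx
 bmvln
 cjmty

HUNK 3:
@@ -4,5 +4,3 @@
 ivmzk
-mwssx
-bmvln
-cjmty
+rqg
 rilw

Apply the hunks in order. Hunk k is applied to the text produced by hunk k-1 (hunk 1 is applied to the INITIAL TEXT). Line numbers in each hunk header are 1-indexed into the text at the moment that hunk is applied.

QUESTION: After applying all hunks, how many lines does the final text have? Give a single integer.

Answer: 6

Derivation:
Hunk 1: at line 3 remove [dygc] add [ryxq,qtcic,bmvln] -> 8 lines: xsw syvtg bxqt ryxq qtcic bmvln cjmty rilw
Hunk 2: at line 2 remove [ryxq,qtcic] add [ivmzk,mwssx] -> 8 lines: xsw syvtg bxqt ivmzk mwssx bmvln cjmty rilw
Hunk 3: at line 4 remove [mwssx,bmvln,cjmty] add [rqg] -> 6 lines: xsw syvtg bxqt ivmzk rqg rilw
Final line count: 6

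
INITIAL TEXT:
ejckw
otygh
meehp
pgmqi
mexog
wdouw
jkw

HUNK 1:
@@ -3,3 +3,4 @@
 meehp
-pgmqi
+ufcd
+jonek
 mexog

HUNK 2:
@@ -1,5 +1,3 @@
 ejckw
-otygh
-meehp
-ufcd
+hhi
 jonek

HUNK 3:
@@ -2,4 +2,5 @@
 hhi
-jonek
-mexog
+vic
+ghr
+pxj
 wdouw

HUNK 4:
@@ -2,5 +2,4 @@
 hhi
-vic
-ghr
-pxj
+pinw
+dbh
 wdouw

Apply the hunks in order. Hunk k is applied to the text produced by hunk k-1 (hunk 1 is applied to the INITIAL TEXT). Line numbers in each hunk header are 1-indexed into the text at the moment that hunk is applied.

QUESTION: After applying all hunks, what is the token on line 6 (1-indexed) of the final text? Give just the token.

Hunk 1: at line 3 remove [pgmqi] add [ufcd,jonek] -> 8 lines: ejckw otygh meehp ufcd jonek mexog wdouw jkw
Hunk 2: at line 1 remove [otygh,meehp,ufcd] add [hhi] -> 6 lines: ejckw hhi jonek mexog wdouw jkw
Hunk 3: at line 2 remove [jonek,mexog] add [vic,ghr,pxj] -> 7 lines: ejckw hhi vic ghr pxj wdouw jkw
Hunk 4: at line 2 remove [vic,ghr,pxj] add [pinw,dbh] -> 6 lines: ejckw hhi pinw dbh wdouw jkw
Final line 6: jkw

Answer: jkw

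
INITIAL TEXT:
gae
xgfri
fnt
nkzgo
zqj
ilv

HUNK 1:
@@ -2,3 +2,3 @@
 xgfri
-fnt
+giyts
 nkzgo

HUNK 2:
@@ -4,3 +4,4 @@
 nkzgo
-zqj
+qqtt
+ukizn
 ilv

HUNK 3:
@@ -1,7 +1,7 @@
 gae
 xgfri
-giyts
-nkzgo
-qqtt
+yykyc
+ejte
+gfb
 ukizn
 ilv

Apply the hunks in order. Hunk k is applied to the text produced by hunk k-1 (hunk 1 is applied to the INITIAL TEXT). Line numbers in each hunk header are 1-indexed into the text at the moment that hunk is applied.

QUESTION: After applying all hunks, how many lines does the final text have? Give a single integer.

Hunk 1: at line 2 remove [fnt] add [giyts] -> 6 lines: gae xgfri giyts nkzgo zqj ilv
Hunk 2: at line 4 remove [zqj] add [qqtt,ukizn] -> 7 lines: gae xgfri giyts nkzgo qqtt ukizn ilv
Hunk 3: at line 1 remove [giyts,nkzgo,qqtt] add [yykyc,ejte,gfb] -> 7 lines: gae xgfri yykyc ejte gfb ukizn ilv
Final line count: 7

Answer: 7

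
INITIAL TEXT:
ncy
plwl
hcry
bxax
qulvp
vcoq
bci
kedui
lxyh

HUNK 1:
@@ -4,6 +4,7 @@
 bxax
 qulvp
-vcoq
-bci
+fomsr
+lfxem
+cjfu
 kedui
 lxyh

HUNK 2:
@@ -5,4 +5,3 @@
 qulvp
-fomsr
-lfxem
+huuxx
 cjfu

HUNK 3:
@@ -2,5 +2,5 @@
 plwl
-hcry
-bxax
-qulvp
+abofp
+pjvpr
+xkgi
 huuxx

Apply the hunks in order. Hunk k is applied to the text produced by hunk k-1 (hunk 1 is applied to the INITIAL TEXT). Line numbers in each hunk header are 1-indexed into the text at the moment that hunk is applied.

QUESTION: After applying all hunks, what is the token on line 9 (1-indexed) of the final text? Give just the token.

Answer: lxyh

Derivation:
Hunk 1: at line 4 remove [vcoq,bci] add [fomsr,lfxem,cjfu] -> 10 lines: ncy plwl hcry bxax qulvp fomsr lfxem cjfu kedui lxyh
Hunk 2: at line 5 remove [fomsr,lfxem] add [huuxx] -> 9 lines: ncy plwl hcry bxax qulvp huuxx cjfu kedui lxyh
Hunk 3: at line 2 remove [hcry,bxax,qulvp] add [abofp,pjvpr,xkgi] -> 9 lines: ncy plwl abofp pjvpr xkgi huuxx cjfu kedui lxyh
Final line 9: lxyh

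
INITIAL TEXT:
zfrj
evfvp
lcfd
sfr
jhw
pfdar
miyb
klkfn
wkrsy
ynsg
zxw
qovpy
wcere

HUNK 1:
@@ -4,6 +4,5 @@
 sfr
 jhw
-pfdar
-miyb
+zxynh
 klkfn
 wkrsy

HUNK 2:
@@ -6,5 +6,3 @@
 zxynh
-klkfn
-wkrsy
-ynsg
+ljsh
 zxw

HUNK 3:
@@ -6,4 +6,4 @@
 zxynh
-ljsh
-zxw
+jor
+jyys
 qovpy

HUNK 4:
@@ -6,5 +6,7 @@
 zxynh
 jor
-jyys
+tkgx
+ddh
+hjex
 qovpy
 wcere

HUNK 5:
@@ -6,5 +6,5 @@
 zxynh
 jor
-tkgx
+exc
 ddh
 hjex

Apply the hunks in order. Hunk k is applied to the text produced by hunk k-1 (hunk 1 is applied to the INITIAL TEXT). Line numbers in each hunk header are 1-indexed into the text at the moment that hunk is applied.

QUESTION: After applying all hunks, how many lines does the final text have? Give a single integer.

Answer: 12

Derivation:
Hunk 1: at line 4 remove [pfdar,miyb] add [zxynh] -> 12 lines: zfrj evfvp lcfd sfr jhw zxynh klkfn wkrsy ynsg zxw qovpy wcere
Hunk 2: at line 6 remove [klkfn,wkrsy,ynsg] add [ljsh] -> 10 lines: zfrj evfvp lcfd sfr jhw zxynh ljsh zxw qovpy wcere
Hunk 3: at line 6 remove [ljsh,zxw] add [jor,jyys] -> 10 lines: zfrj evfvp lcfd sfr jhw zxynh jor jyys qovpy wcere
Hunk 4: at line 6 remove [jyys] add [tkgx,ddh,hjex] -> 12 lines: zfrj evfvp lcfd sfr jhw zxynh jor tkgx ddh hjex qovpy wcere
Hunk 5: at line 6 remove [tkgx] add [exc] -> 12 lines: zfrj evfvp lcfd sfr jhw zxynh jor exc ddh hjex qovpy wcere
Final line count: 12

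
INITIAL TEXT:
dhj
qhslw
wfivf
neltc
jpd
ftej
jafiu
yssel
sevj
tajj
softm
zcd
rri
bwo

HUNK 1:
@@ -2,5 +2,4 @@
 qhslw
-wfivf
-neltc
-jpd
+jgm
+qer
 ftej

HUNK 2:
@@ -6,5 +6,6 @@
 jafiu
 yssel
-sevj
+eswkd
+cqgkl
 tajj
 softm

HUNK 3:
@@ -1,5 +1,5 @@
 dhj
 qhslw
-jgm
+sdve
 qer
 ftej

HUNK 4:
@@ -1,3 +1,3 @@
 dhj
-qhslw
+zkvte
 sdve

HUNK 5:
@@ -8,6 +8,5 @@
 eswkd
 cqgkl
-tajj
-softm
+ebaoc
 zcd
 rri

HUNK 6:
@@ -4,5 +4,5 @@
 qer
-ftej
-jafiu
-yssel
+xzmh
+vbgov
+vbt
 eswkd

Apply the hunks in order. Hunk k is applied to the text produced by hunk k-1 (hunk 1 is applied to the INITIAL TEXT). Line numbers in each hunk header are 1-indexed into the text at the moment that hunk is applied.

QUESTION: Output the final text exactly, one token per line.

Hunk 1: at line 2 remove [wfivf,neltc,jpd] add [jgm,qer] -> 13 lines: dhj qhslw jgm qer ftej jafiu yssel sevj tajj softm zcd rri bwo
Hunk 2: at line 6 remove [sevj] add [eswkd,cqgkl] -> 14 lines: dhj qhslw jgm qer ftej jafiu yssel eswkd cqgkl tajj softm zcd rri bwo
Hunk 3: at line 1 remove [jgm] add [sdve] -> 14 lines: dhj qhslw sdve qer ftej jafiu yssel eswkd cqgkl tajj softm zcd rri bwo
Hunk 4: at line 1 remove [qhslw] add [zkvte] -> 14 lines: dhj zkvte sdve qer ftej jafiu yssel eswkd cqgkl tajj softm zcd rri bwo
Hunk 5: at line 8 remove [tajj,softm] add [ebaoc] -> 13 lines: dhj zkvte sdve qer ftej jafiu yssel eswkd cqgkl ebaoc zcd rri bwo
Hunk 6: at line 4 remove [ftej,jafiu,yssel] add [xzmh,vbgov,vbt] -> 13 lines: dhj zkvte sdve qer xzmh vbgov vbt eswkd cqgkl ebaoc zcd rri bwo

Answer: dhj
zkvte
sdve
qer
xzmh
vbgov
vbt
eswkd
cqgkl
ebaoc
zcd
rri
bwo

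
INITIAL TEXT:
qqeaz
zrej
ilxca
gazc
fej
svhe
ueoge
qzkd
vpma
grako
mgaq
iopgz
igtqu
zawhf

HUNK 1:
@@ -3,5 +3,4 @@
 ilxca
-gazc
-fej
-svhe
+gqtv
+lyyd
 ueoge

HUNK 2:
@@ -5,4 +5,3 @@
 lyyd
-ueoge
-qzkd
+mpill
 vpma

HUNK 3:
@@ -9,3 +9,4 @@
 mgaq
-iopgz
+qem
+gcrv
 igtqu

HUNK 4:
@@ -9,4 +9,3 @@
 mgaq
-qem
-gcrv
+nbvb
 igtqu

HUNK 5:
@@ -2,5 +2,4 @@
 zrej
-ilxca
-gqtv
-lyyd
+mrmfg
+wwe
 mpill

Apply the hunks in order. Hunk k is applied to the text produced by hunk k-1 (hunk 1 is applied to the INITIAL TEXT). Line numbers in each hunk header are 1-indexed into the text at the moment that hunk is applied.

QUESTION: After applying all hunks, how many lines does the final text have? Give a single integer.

Answer: 11

Derivation:
Hunk 1: at line 3 remove [gazc,fej,svhe] add [gqtv,lyyd] -> 13 lines: qqeaz zrej ilxca gqtv lyyd ueoge qzkd vpma grako mgaq iopgz igtqu zawhf
Hunk 2: at line 5 remove [ueoge,qzkd] add [mpill] -> 12 lines: qqeaz zrej ilxca gqtv lyyd mpill vpma grako mgaq iopgz igtqu zawhf
Hunk 3: at line 9 remove [iopgz] add [qem,gcrv] -> 13 lines: qqeaz zrej ilxca gqtv lyyd mpill vpma grako mgaq qem gcrv igtqu zawhf
Hunk 4: at line 9 remove [qem,gcrv] add [nbvb] -> 12 lines: qqeaz zrej ilxca gqtv lyyd mpill vpma grako mgaq nbvb igtqu zawhf
Hunk 5: at line 2 remove [ilxca,gqtv,lyyd] add [mrmfg,wwe] -> 11 lines: qqeaz zrej mrmfg wwe mpill vpma grako mgaq nbvb igtqu zawhf
Final line count: 11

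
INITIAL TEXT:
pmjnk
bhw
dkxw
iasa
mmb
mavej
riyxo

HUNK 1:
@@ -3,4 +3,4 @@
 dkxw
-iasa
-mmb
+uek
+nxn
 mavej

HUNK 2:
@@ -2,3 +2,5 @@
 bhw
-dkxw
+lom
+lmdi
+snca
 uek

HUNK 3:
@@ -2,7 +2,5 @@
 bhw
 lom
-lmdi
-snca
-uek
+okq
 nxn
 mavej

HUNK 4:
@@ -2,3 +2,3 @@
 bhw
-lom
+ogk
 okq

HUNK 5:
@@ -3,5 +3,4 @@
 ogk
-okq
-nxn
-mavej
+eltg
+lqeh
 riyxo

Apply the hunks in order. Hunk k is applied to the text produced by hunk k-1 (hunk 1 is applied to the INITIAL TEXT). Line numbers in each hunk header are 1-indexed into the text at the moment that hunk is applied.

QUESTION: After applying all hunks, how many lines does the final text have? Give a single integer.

Answer: 6

Derivation:
Hunk 1: at line 3 remove [iasa,mmb] add [uek,nxn] -> 7 lines: pmjnk bhw dkxw uek nxn mavej riyxo
Hunk 2: at line 2 remove [dkxw] add [lom,lmdi,snca] -> 9 lines: pmjnk bhw lom lmdi snca uek nxn mavej riyxo
Hunk 3: at line 2 remove [lmdi,snca,uek] add [okq] -> 7 lines: pmjnk bhw lom okq nxn mavej riyxo
Hunk 4: at line 2 remove [lom] add [ogk] -> 7 lines: pmjnk bhw ogk okq nxn mavej riyxo
Hunk 5: at line 3 remove [okq,nxn,mavej] add [eltg,lqeh] -> 6 lines: pmjnk bhw ogk eltg lqeh riyxo
Final line count: 6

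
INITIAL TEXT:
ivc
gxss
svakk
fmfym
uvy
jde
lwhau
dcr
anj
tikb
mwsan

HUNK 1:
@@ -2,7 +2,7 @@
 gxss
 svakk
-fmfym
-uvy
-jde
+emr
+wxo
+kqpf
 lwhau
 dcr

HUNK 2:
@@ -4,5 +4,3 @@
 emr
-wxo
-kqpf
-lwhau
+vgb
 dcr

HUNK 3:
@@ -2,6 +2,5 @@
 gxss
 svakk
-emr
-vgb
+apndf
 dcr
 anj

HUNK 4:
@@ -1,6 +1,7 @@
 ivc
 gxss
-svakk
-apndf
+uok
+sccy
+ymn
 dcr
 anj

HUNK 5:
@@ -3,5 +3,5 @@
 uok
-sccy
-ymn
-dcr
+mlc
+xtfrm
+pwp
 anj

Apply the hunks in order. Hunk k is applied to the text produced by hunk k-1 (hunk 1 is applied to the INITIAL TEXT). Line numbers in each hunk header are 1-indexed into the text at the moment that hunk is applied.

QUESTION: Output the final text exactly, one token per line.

Hunk 1: at line 2 remove [fmfym,uvy,jde] add [emr,wxo,kqpf] -> 11 lines: ivc gxss svakk emr wxo kqpf lwhau dcr anj tikb mwsan
Hunk 2: at line 4 remove [wxo,kqpf,lwhau] add [vgb] -> 9 lines: ivc gxss svakk emr vgb dcr anj tikb mwsan
Hunk 3: at line 2 remove [emr,vgb] add [apndf] -> 8 lines: ivc gxss svakk apndf dcr anj tikb mwsan
Hunk 4: at line 1 remove [svakk,apndf] add [uok,sccy,ymn] -> 9 lines: ivc gxss uok sccy ymn dcr anj tikb mwsan
Hunk 5: at line 3 remove [sccy,ymn,dcr] add [mlc,xtfrm,pwp] -> 9 lines: ivc gxss uok mlc xtfrm pwp anj tikb mwsan

Answer: ivc
gxss
uok
mlc
xtfrm
pwp
anj
tikb
mwsan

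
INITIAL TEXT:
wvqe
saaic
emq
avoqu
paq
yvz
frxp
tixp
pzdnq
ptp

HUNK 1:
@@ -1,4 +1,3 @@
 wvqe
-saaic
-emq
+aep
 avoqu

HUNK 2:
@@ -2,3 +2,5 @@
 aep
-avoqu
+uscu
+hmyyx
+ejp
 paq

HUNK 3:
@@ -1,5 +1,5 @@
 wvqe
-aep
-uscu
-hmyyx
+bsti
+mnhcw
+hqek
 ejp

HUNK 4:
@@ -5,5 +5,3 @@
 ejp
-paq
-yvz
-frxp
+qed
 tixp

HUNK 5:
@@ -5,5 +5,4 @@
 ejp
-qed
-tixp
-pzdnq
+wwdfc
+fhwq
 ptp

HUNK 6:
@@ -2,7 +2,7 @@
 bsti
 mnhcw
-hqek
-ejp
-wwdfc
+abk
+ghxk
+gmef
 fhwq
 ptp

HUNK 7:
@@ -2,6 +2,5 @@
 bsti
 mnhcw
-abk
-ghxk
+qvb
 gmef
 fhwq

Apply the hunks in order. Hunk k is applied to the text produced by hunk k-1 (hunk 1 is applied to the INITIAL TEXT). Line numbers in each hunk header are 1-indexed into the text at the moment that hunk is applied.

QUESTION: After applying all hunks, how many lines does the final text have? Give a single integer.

Hunk 1: at line 1 remove [saaic,emq] add [aep] -> 9 lines: wvqe aep avoqu paq yvz frxp tixp pzdnq ptp
Hunk 2: at line 2 remove [avoqu] add [uscu,hmyyx,ejp] -> 11 lines: wvqe aep uscu hmyyx ejp paq yvz frxp tixp pzdnq ptp
Hunk 3: at line 1 remove [aep,uscu,hmyyx] add [bsti,mnhcw,hqek] -> 11 lines: wvqe bsti mnhcw hqek ejp paq yvz frxp tixp pzdnq ptp
Hunk 4: at line 5 remove [paq,yvz,frxp] add [qed] -> 9 lines: wvqe bsti mnhcw hqek ejp qed tixp pzdnq ptp
Hunk 5: at line 5 remove [qed,tixp,pzdnq] add [wwdfc,fhwq] -> 8 lines: wvqe bsti mnhcw hqek ejp wwdfc fhwq ptp
Hunk 6: at line 2 remove [hqek,ejp,wwdfc] add [abk,ghxk,gmef] -> 8 lines: wvqe bsti mnhcw abk ghxk gmef fhwq ptp
Hunk 7: at line 2 remove [abk,ghxk] add [qvb] -> 7 lines: wvqe bsti mnhcw qvb gmef fhwq ptp
Final line count: 7

Answer: 7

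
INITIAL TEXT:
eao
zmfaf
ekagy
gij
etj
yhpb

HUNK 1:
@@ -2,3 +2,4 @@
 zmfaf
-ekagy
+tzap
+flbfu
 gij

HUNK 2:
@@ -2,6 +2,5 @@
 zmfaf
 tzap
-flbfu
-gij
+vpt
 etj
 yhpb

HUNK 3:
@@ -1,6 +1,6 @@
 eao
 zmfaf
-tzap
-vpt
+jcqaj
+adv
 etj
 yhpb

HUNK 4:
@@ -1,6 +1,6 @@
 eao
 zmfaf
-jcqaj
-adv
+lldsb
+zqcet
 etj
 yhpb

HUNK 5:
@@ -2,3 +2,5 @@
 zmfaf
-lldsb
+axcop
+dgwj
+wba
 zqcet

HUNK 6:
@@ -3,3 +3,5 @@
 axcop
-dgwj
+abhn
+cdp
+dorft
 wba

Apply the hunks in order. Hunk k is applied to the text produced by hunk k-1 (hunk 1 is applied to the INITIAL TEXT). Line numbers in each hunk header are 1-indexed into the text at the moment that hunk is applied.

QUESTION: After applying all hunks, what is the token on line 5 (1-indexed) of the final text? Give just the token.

Answer: cdp

Derivation:
Hunk 1: at line 2 remove [ekagy] add [tzap,flbfu] -> 7 lines: eao zmfaf tzap flbfu gij etj yhpb
Hunk 2: at line 2 remove [flbfu,gij] add [vpt] -> 6 lines: eao zmfaf tzap vpt etj yhpb
Hunk 3: at line 1 remove [tzap,vpt] add [jcqaj,adv] -> 6 lines: eao zmfaf jcqaj adv etj yhpb
Hunk 4: at line 1 remove [jcqaj,adv] add [lldsb,zqcet] -> 6 lines: eao zmfaf lldsb zqcet etj yhpb
Hunk 5: at line 2 remove [lldsb] add [axcop,dgwj,wba] -> 8 lines: eao zmfaf axcop dgwj wba zqcet etj yhpb
Hunk 6: at line 3 remove [dgwj] add [abhn,cdp,dorft] -> 10 lines: eao zmfaf axcop abhn cdp dorft wba zqcet etj yhpb
Final line 5: cdp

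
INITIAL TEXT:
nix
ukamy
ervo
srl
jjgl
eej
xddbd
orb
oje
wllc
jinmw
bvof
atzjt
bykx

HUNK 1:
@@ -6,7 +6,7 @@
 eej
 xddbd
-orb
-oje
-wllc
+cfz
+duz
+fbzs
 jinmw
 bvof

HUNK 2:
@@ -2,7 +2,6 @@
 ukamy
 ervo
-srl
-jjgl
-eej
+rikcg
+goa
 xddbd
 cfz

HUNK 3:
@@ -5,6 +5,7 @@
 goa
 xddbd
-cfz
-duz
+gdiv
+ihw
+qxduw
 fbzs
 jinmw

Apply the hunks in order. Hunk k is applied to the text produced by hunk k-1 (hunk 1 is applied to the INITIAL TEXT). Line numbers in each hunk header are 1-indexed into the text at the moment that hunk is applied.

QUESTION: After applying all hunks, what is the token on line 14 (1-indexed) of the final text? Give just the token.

Hunk 1: at line 6 remove [orb,oje,wllc] add [cfz,duz,fbzs] -> 14 lines: nix ukamy ervo srl jjgl eej xddbd cfz duz fbzs jinmw bvof atzjt bykx
Hunk 2: at line 2 remove [srl,jjgl,eej] add [rikcg,goa] -> 13 lines: nix ukamy ervo rikcg goa xddbd cfz duz fbzs jinmw bvof atzjt bykx
Hunk 3: at line 5 remove [cfz,duz] add [gdiv,ihw,qxduw] -> 14 lines: nix ukamy ervo rikcg goa xddbd gdiv ihw qxduw fbzs jinmw bvof atzjt bykx
Final line 14: bykx

Answer: bykx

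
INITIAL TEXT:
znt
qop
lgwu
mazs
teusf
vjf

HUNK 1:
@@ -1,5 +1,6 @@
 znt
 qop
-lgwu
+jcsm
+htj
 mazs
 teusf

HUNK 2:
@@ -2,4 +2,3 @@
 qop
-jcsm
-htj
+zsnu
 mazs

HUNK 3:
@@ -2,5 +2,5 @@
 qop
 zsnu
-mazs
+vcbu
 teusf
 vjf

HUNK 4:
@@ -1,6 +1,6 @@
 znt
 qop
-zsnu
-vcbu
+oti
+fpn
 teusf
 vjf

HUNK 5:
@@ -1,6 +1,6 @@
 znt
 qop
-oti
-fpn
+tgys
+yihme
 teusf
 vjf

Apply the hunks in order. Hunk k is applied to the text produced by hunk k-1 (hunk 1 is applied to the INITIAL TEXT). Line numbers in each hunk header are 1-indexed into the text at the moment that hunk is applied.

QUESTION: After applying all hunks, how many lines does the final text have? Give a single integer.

Answer: 6

Derivation:
Hunk 1: at line 1 remove [lgwu] add [jcsm,htj] -> 7 lines: znt qop jcsm htj mazs teusf vjf
Hunk 2: at line 2 remove [jcsm,htj] add [zsnu] -> 6 lines: znt qop zsnu mazs teusf vjf
Hunk 3: at line 2 remove [mazs] add [vcbu] -> 6 lines: znt qop zsnu vcbu teusf vjf
Hunk 4: at line 1 remove [zsnu,vcbu] add [oti,fpn] -> 6 lines: znt qop oti fpn teusf vjf
Hunk 5: at line 1 remove [oti,fpn] add [tgys,yihme] -> 6 lines: znt qop tgys yihme teusf vjf
Final line count: 6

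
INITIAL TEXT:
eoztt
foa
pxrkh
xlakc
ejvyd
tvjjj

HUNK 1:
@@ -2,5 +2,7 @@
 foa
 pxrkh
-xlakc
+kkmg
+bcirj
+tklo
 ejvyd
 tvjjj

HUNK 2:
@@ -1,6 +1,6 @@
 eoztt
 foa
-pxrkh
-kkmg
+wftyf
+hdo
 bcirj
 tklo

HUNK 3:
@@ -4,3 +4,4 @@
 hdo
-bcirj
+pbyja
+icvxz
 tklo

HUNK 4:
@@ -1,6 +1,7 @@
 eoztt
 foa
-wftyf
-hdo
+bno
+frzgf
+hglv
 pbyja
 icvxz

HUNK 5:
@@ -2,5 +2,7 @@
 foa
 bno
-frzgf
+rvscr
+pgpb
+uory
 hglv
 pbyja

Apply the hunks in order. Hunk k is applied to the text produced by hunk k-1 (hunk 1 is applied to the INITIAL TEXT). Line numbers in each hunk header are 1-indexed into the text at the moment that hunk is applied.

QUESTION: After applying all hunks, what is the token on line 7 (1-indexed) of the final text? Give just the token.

Hunk 1: at line 2 remove [xlakc] add [kkmg,bcirj,tklo] -> 8 lines: eoztt foa pxrkh kkmg bcirj tklo ejvyd tvjjj
Hunk 2: at line 1 remove [pxrkh,kkmg] add [wftyf,hdo] -> 8 lines: eoztt foa wftyf hdo bcirj tklo ejvyd tvjjj
Hunk 3: at line 4 remove [bcirj] add [pbyja,icvxz] -> 9 lines: eoztt foa wftyf hdo pbyja icvxz tklo ejvyd tvjjj
Hunk 4: at line 1 remove [wftyf,hdo] add [bno,frzgf,hglv] -> 10 lines: eoztt foa bno frzgf hglv pbyja icvxz tklo ejvyd tvjjj
Hunk 5: at line 2 remove [frzgf] add [rvscr,pgpb,uory] -> 12 lines: eoztt foa bno rvscr pgpb uory hglv pbyja icvxz tklo ejvyd tvjjj
Final line 7: hglv

Answer: hglv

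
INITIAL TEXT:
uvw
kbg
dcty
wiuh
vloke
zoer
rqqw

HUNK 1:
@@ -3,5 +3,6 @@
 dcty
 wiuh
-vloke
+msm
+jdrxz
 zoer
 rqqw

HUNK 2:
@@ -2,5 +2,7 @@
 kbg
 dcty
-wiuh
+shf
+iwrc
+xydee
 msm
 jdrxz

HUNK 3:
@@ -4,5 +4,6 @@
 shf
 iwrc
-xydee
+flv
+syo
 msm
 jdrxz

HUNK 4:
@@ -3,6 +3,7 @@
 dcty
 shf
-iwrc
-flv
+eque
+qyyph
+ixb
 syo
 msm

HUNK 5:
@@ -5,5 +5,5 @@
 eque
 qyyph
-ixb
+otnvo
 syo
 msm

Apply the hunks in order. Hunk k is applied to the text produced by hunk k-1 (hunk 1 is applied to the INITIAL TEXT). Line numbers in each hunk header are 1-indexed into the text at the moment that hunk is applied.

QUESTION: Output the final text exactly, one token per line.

Answer: uvw
kbg
dcty
shf
eque
qyyph
otnvo
syo
msm
jdrxz
zoer
rqqw

Derivation:
Hunk 1: at line 3 remove [vloke] add [msm,jdrxz] -> 8 lines: uvw kbg dcty wiuh msm jdrxz zoer rqqw
Hunk 2: at line 2 remove [wiuh] add [shf,iwrc,xydee] -> 10 lines: uvw kbg dcty shf iwrc xydee msm jdrxz zoer rqqw
Hunk 3: at line 4 remove [xydee] add [flv,syo] -> 11 lines: uvw kbg dcty shf iwrc flv syo msm jdrxz zoer rqqw
Hunk 4: at line 3 remove [iwrc,flv] add [eque,qyyph,ixb] -> 12 lines: uvw kbg dcty shf eque qyyph ixb syo msm jdrxz zoer rqqw
Hunk 5: at line 5 remove [ixb] add [otnvo] -> 12 lines: uvw kbg dcty shf eque qyyph otnvo syo msm jdrxz zoer rqqw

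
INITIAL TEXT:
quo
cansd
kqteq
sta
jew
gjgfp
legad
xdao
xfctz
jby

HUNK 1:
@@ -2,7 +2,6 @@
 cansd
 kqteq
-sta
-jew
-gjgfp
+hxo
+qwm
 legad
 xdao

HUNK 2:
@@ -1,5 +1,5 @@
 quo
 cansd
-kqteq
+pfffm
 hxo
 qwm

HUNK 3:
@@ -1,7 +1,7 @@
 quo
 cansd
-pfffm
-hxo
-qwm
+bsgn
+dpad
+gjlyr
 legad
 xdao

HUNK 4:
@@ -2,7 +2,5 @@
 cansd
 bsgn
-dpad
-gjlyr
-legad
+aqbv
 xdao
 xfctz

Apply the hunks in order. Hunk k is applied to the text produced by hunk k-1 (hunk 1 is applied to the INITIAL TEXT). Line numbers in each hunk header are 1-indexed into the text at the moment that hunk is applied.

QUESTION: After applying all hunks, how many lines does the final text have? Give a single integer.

Answer: 7

Derivation:
Hunk 1: at line 2 remove [sta,jew,gjgfp] add [hxo,qwm] -> 9 lines: quo cansd kqteq hxo qwm legad xdao xfctz jby
Hunk 2: at line 1 remove [kqteq] add [pfffm] -> 9 lines: quo cansd pfffm hxo qwm legad xdao xfctz jby
Hunk 3: at line 1 remove [pfffm,hxo,qwm] add [bsgn,dpad,gjlyr] -> 9 lines: quo cansd bsgn dpad gjlyr legad xdao xfctz jby
Hunk 4: at line 2 remove [dpad,gjlyr,legad] add [aqbv] -> 7 lines: quo cansd bsgn aqbv xdao xfctz jby
Final line count: 7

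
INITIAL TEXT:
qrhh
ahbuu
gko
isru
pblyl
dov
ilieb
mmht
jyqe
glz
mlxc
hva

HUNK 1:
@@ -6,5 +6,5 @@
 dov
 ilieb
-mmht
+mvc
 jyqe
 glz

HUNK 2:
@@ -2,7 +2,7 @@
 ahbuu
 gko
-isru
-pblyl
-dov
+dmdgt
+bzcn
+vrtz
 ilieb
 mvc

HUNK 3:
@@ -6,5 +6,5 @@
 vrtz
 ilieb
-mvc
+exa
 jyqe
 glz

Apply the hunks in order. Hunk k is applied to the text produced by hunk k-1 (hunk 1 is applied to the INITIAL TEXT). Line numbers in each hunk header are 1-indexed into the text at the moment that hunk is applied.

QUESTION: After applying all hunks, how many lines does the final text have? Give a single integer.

Answer: 12

Derivation:
Hunk 1: at line 6 remove [mmht] add [mvc] -> 12 lines: qrhh ahbuu gko isru pblyl dov ilieb mvc jyqe glz mlxc hva
Hunk 2: at line 2 remove [isru,pblyl,dov] add [dmdgt,bzcn,vrtz] -> 12 lines: qrhh ahbuu gko dmdgt bzcn vrtz ilieb mvc jyqe glz mlxc hva
Hunk 3: at line 6 remove [mvc] add [exa] -> 12 lines: qrhh ahbuu gko dmdgt bzcn vrtz ilieb exa jyqe glz mlxc hva
Final line count: 12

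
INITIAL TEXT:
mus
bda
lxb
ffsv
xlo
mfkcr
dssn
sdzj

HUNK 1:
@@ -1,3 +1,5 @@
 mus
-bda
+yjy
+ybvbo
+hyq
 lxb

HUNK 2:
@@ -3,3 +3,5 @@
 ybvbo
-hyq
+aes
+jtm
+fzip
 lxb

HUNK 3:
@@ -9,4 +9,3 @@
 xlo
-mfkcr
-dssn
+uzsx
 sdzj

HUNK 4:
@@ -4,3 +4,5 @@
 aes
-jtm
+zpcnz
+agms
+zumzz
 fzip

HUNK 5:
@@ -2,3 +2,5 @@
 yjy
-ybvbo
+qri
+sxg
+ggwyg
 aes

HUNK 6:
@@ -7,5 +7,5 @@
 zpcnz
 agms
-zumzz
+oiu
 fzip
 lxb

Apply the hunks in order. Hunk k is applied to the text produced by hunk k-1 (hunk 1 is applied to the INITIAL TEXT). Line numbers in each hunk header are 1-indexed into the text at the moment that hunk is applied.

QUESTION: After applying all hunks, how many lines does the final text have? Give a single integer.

Answer: 15

Derivation:
Hunk 1: at line 1 remove [bda] add [yjy,ybvbo,hyq] -> 10 lines: mus yjy ybvbo hyq lxb ffsv xlo mfkcr dssn sdzj
Hunk 2: at line 3 remove [hyq] add [aes,jtm,fzip] -> 12 lines: mus yjy ybvbo aes jtm fzip lxb ffsv xlo mfkcr dssn sdzj
Hunk 3: at line 9 remove [mfkcr,dssn] add [uzsx] -> 11 lines: mus yjy ybvbo aes jtm fzip lxb ffsv xlo uzsx sdzj
Hunk 4: at line 4 remove [jtm] add [zpcnz,agms,zumzz] -> 13 lines: mus yjy ybvbo aes zpcnz agms zumzz fzip lxb ffsv xlo uzsx sdzj
Hunk 5: at line 2 remove [ybvbo] add [qri,sxg,ggwyg] -> 15 lines: mus yjy qri sxg ggwyg aes zpcnz agms zumzz fzip lxb ffsv xlo uzsx sdzj
Hunk 6: at line 7 remove [zumzz] add [oiu] -> 15 lines: mus yjy qri sxg ggwyg aes zpcnz agms oiu fzip lxb ffsv xlo uzsx sdzj
Final line count: 15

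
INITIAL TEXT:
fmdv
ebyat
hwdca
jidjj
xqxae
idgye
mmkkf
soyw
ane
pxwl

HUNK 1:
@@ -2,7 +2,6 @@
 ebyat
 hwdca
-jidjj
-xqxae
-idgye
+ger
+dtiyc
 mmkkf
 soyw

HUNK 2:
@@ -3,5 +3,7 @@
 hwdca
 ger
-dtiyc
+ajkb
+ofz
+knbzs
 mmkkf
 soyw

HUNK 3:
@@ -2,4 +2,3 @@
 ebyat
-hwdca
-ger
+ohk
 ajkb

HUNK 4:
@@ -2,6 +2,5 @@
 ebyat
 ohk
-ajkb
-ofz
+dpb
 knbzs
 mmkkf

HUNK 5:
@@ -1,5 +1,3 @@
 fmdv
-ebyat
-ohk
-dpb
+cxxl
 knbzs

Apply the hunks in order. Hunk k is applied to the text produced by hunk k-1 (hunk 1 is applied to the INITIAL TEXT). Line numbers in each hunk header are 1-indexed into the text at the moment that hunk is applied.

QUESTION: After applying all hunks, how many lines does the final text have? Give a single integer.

Hunk 1: at line 2 remove [jidjj,xqxae,idgye] add [ger,dtiyc] -> 9 lines: fmdv ebyat hwdca ger dtiyc mmkkf soyw ane pxwl
Hunk 2: at line 3 remove [dtiyc] add [ajkb,ofz,knbzs] -> 11 lines: fmdv ebyat hwdca ger ajkb ofz knbzs mmkkf soyw ane pxwl
Hunk 3: at line 2 remove [hwdca,ger] add [ohk] -> 10 lines: fmdv ebyat ohk ajkb ofz knbzs mmkkf soyw ane pxwl
Hunk 4: at line 2 remove [ajkb,ofz] add [dpb] -> 9 lines: fmdv ebyat ohk dpb knbzs mmkkf soyw ane pxwl
Hunk 5: at line 1 remove [ebyat,ohk,dpb] add [cxxl] -> 7 lines: fmdv cxxl knbzs mmkkf soyw ane pxwl
Final line count: 7

Answer: 7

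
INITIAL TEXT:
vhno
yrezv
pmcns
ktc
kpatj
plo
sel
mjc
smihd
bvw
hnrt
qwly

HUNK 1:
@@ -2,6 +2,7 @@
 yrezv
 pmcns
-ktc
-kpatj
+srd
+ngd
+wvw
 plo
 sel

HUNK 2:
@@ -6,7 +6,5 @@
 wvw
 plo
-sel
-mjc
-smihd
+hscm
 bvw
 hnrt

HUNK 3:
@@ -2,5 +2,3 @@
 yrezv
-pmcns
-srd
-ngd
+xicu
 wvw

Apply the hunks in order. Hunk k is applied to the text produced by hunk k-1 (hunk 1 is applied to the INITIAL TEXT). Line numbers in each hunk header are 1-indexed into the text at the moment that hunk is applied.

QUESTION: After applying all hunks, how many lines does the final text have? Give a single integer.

Hunk 1: at line 2 remove [ktc,kpatj] add [srd,ngd,wvw] -> 13 lines: vhno yrezv pmcns srd ngd wvw plo sel mjc smihd bvw hnrt qwly
Hunk 2: at line 6 remove [sel,mjc,smihd] add [hscm] -> 11 lines: vhno yrezv pmcns srd ngd wvw plo hscm bvw hnrt qwly
Hunk 3: at line 2 remove [pmcns,srd,ngd] add [xicu] -> 9 lines: vhno yrezv xicu wvw plo hscm bvw hnrt qwly
Final line count: 9

Answer: 9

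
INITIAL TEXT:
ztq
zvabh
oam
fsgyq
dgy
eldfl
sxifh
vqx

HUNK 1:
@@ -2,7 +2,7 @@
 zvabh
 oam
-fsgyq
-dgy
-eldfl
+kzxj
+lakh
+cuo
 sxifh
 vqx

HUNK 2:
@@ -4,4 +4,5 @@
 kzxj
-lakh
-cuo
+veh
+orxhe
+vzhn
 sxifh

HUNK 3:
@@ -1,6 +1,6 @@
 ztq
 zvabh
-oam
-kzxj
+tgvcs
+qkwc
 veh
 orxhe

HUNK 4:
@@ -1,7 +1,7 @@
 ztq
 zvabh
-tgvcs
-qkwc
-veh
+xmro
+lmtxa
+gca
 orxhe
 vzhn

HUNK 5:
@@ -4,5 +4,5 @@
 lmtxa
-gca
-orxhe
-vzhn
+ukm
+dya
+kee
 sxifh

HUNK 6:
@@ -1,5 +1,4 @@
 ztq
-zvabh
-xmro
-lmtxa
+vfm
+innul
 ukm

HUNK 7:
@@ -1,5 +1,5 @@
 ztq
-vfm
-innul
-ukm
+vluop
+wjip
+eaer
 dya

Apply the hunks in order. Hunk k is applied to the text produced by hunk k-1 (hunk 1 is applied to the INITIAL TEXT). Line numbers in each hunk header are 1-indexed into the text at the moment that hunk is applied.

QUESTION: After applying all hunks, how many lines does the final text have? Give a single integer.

Answer: 8

Derivation:
Hunk 1: at line 2 remove [fsgyq,dgy,eldfl] add [kzxj,lakh,cuo] -> 8 lines: ztq zvabh oam kzxj lakh cuo sxifh vqx
Hunk 2: at line 4 remove [lakh,cuo] add [veh,orxhe,vzhn] -> 9 lines: ztq zvabh oam kzxj veh orxhe vzhn sxifh vqx
Hunk 3: at line 1 remove [oam,kzxj] add [tgvcs,qkwc] -> 9 lines: ztq zvabh tgvcs qkwc veh orxhe vzhn sxifh vqx
Hunk 4: at line 1 remove [tgvcs,qkwc,veh] add [xmro,lmtxa,gca] -> 9 lines: ztq zvabh xmro lmtxa gca orxhe vzhn sxifh vqx
Hunk 5: at line 4 remove [gca,orxhe,vzhn] add [ukm,dya,kee] -> 9 lines: ztq zvabh xmro lmtxa ukm dya kee sxifh vqx
Hunk 6: at line 1 remove [zvabh,xmro,lmtxa] add [vfm,innul] -> 8 lines: ztq vfm innul ukm dya kee sxifh vqx
Hunk 7: at line 1 remove [vfm,innul,ukm] add [vluop,wjip,eaer] -> 8 lines: ztq vluop wjip eaer dya kee sxifh vqx
Final line count: 8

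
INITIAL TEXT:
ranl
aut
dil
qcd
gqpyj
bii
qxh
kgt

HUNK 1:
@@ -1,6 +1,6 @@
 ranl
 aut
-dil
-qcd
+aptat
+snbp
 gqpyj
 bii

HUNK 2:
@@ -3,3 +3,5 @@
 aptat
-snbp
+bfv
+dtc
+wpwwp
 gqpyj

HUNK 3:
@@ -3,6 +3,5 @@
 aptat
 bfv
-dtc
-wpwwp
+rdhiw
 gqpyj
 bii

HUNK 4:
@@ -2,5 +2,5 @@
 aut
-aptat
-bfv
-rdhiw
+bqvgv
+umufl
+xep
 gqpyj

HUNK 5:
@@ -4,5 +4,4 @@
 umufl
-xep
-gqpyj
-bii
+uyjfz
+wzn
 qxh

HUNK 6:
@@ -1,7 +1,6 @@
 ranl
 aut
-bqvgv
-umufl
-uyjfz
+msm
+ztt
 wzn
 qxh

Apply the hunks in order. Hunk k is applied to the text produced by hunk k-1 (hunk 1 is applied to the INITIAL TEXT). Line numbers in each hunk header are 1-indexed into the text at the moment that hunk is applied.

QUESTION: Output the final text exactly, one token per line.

Answer: ranl
aut
msm
ztt
wzn
qxh
kgt

Derivation:
Hunk 1: at line 1 remove [dil,qcd] add [aptat,snbp] -> 8 lines: ranl aut aptat snbp gqpyj bii qxh kgt
Hunk 2: at line 3 remove [snbp] add [bfv,dtc,wpwwp] -> 10 lines: ranl aut aptat bfv dtc wpwwp gqpyj bii qxh kgt
Hunk 3: at line 3 remove [dtc,wpwwp] add [rdhiw] -> 9 lines: ranl aut aptat bfv rdhiw gqpyj bii qxh kgt
Hunk 4: at line 2 remove [aptat,bfv,rdhiw] add [bqvgv,umufl,xep] -> 9 lines: ranl aut bqvgv umufl xep gqpyj bii qxh kgt
Hunk 5: at line 4 remove [xep,gqpyj,bii] add [uyjfz,wzn] -> 8 lines: ranl aut bqvgv umufl uyjfz wzn qxh kgt
Hunk 6: at line 1 remove [bqvgv,umufl,uyjfz] add [msm,ztt] -> 7 lines: ranl aut msm ztt wzn qxh kgt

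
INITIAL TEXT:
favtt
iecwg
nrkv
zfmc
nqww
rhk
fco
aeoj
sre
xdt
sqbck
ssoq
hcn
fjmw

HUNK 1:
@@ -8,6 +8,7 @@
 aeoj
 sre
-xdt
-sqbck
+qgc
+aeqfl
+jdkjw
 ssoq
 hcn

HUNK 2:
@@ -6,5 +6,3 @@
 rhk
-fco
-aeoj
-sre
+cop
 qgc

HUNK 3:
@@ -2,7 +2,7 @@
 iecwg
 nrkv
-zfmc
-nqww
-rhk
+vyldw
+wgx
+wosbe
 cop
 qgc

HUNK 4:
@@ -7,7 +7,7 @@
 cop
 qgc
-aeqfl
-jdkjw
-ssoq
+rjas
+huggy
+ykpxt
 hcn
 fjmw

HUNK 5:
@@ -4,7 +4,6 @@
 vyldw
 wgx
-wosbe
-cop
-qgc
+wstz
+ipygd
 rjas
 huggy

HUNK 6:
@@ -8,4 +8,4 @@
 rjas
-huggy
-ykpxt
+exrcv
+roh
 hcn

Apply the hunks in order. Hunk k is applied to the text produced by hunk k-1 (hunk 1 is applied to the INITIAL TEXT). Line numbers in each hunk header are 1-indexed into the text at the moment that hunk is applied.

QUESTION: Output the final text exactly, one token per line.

Answer: favtt
iecwg
nrkv
vyldw
wgx
wstz
ipygd
rjas
exrcv
roh
hcn
fjmw

Derivation:
Hunk 1: at line 8 remove [xdt,sqbck] add [qgc,aeqfl,jdkjw] -> 15 lines: favtt iecwg nrkv zfmc nqww rhk fco aeoj sre qgc aeqfl jdkjw ssoq hcn fjmw
Hunk 2: at line 6 remove [fco,aeoj,sre] add [cop] -> 13 lines: favtt iecwg nrkv zfmc nqww rhk cop qgc aeqfl jdkjw ssoq hcn fjmw
Hunk 3: at line 2 remove [zfmc,nqww,rhk] add [vyldw,wgx,wosbe] -> 13 lines: favtt iecwg nrkv vyldw wgx wosbe cop qgc aeqfl jdkjw ssoq hcn fjmw
Hunk 4: at line 7 remove [aeqfl,jdkjw,ssoq] add [rjas,huggy,ykpxt] -> 13 lines: favtt iecwg nrkv vyldw wgx wosbe cop qgc rjas huggy ykpxt hcn fjmw
Hunk 5: at line 4 remove [wosbe,cop,qgc] add [wstz,ipygd] -> 12 lines: favtt iecwg nrkv vyldw wgx wstz ipygd rjas huggy ykpxt hcn fjmw
Hunk 6: at line 8 remove [huggy,ykpxt] add [exrcv,roh] -> 12 lines: favtt iecwg nrkv vyldw wgx wstz ipygd rjas exrcv roh hcn fjmw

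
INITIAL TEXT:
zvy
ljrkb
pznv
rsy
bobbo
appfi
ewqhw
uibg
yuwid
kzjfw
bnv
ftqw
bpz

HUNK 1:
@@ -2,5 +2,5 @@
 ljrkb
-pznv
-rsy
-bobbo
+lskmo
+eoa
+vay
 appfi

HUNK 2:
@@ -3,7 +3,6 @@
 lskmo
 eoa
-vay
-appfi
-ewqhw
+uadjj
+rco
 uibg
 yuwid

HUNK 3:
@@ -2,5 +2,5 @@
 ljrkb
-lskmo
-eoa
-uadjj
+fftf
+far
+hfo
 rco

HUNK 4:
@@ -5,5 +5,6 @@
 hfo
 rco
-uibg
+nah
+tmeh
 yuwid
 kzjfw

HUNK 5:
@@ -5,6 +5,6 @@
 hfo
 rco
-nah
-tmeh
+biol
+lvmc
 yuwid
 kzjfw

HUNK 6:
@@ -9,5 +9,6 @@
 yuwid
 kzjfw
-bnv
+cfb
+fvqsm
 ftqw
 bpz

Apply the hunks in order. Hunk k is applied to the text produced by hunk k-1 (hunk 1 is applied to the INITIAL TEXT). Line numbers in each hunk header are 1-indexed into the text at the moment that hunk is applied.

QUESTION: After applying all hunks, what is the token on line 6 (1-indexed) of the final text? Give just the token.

Answer: rco

Derivation:
Hunk 1: at line 2 remove [pznv,rsy,bobbo] add [lskmo,eoa,vay] -> 13 lines: zvy ljrkb lskmo eoa vay appfi ewqhw uibg yuwid kzjfw bnv ftqw bpz
Hunk 2: at line 3 remove [vay,appfi,ewqhw] add [uadjj,rco] -> 12 lines: zvy ljrkb lskmo eoa uadjj rco uibg yuwid kzjfw bnv ftqw bpz
Hunk 3: at line 2 remove [lskmo,eoa,uadjj] add [fftf,far,hfo] -> 12 lines: zvy ljrkb fftf far hfo rco uibg yuwid kzjfw bnv ftqw bpz
Hunk 4: at line 5 remove [uibg] add [nah,tmeh] -> 13 lines: zvy ljrkb fftf far hfo rco nah tmeh yuwid kzjfw bnv ftqw bpz
Hunk 5: at line 5 remove [nah,tmeh] add [biol,lvmc] -> 13 lines: zvy ljrkb fftf far hfo rco biol lvmc yuwid kzjfw bnv ftqw bpz
Hunk 6: at line 9 remove [bnv] add [cfb,fvqsm] -> 14 lines: zvy ljrkb fftf far hfo rco biol lvmc yuwid kzjfw cfb fvqsm ftqw bpz
Final line 6: rco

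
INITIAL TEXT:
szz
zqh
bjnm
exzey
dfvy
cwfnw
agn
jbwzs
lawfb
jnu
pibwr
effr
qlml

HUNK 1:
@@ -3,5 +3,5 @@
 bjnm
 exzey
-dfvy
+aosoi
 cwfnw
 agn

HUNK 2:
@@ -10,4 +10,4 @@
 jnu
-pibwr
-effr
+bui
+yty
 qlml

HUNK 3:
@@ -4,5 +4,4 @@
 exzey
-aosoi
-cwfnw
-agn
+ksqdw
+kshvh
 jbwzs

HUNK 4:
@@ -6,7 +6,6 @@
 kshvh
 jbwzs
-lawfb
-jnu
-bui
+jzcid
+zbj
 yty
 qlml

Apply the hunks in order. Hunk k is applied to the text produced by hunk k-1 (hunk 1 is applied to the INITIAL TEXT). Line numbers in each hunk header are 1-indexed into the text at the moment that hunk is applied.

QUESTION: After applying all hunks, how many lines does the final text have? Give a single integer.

Answer: 11

Derivation:
Hunk 1: at line 3 remove [dfvy] add [aosoi] -> 13 lines: szz zqh bjnm exzey aosoi cwfnw agn jbwzs lawfb jnu pibwr effr qlml
Hunk 2: at line 10 remove [pibwr,effr] add [bui,yty] -> 13 lines: szz zqh bjnm exzey aosoi cwfnw agn jbwzs lawfb jnu bui yty qlml
Hunk 3: at line 4 remove [aosoi,cwfnw,agn] add [ksqdw,kshvh] -> 12 lines: szz zqh bjnm exzey ksqdw kshvh jbwzs lawfb jnu bui yty qlml
Hunk 4: at line 6 remove [lawfb,jnu,bui] add [jzcid,zbj] -> 11 lines: szz zqh bjnm exzey ksqdw kshvh jbwzs jzcid zbj yty qlml
Final line count: 11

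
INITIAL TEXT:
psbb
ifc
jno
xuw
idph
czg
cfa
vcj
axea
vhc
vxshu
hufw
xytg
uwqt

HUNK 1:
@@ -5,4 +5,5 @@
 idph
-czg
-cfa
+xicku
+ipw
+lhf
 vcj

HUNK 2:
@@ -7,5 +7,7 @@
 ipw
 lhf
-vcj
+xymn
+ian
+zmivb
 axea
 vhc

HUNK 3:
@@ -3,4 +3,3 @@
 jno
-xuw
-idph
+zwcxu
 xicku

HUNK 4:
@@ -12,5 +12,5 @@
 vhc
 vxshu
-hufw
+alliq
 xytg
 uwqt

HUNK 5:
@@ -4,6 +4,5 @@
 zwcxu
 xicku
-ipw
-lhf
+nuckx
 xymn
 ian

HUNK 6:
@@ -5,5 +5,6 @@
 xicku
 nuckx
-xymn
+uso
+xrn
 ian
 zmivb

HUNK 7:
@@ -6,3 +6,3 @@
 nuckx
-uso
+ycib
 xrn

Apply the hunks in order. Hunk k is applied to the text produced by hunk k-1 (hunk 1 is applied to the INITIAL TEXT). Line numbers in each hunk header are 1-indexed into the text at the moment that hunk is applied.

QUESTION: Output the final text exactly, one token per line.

Hunk 1: at line 5 remove [czg,cfa] add [xicku,ipw,lhf] -> 15 lines: psbb ifc jno xuw idph xicku ipw lhf vcj axea vhc vxshu hufw xytg uwqt
Hunk 2: at line 7 remove [vcj] add [xymn,ian,zmivb] -> 17 lines: psbb ifc jno xuw idph xicku ipw lhf xymn ian zmivb axea vhc vxshu hufw xytg uwqt
Hunk 3: at line 3 remove [xuw,idph] add [zwcxu] -> 16 lines: psbb ifc jno zwcxu xicku ipw lhf xymn ian zmivb axea vhc vxshu hufw xytg uwqt
Hunk 4: at line 12 remove [hufw] add [alliq] -> 16 lines: psbb ifc jno zwcxu xicku ipw lhf xymn ian zmivb axea vhc vxshu alliq xytg uwqt
Hunk 5: at line 4 remove [ipw,lhf] add [nuckx] -> 15 lines: psbb ifc jno zwcxu xicku nuckx xymn ian zmivb axea vhc vxshu alliq xytg uwqt
Hunk 6: at line 5 remove [xymn] add [uso,xrn] -> 16 lines: psbb ifc jno zwcxu xicku nuckx uso xrn ian zmivb axea vhc vxshu alliq xytg uwqt
Hunk 7: at line 6 remove [uso] add [ycib] -> 16 lines: psbb ifc jno zwcxu xicku nuckx ycib xrn ian zmivb axea vhc vxshu alliq xytg uwqt

Answer: psbb
ifc
jno
zwcxu
xicku
nuckx
ycib
xrn
ian
zmivb
axea
vhc
vxshu
alliq
xytg
uwqt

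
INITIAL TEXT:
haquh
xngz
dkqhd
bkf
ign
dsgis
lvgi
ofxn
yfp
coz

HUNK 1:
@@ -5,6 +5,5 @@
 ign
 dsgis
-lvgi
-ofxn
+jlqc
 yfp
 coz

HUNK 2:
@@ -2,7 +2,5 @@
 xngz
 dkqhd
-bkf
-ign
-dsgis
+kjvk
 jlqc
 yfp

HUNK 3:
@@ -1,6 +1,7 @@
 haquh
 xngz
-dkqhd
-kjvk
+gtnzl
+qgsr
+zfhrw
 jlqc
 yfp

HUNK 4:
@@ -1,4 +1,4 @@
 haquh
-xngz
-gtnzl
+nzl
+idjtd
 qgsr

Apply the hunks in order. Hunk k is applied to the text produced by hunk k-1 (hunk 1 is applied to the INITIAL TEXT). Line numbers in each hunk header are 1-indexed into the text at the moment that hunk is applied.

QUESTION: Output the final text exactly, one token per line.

Answer: haquh
nzl
idjtd
qgsr
zfhrw
jlqc
yfp
coz

Derivation:
Hunk 1: at line 5 remove [lvgi,ofxn] add [jlqc] -> 9 lines: haquh xngz dkqhd bkf ign dsgis jlqc yfp coz
Hunk 2: at line 2 remove [bkf,ign,dsgis] add [kjvk] -> 7 lines: haquh xngz dkqhd kjvk jlqc yfp coz
Hunk 3: at line 1 remove [dkqhd,kjvk] add [gtnzl,qgsr,zfhrw] -> 8 lines: haquh xngz gtnzl qgsr zfhrw jlqc yfp coz
Hunk 4: at line 1 remove [xngz,gtnzl] add [nzl,idjtd] -> 8 lines: haquh nzl idjtd qgsr zfhrw jlqc yfp coz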